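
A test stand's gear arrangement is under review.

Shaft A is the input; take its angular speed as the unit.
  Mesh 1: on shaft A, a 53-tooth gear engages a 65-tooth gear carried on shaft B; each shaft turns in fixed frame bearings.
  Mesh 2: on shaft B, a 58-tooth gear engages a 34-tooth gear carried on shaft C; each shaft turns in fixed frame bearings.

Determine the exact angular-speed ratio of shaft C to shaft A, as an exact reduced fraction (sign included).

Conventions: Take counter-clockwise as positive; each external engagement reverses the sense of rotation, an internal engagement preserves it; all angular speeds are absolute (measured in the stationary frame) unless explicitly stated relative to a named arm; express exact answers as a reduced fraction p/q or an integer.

class = fixed-axis compound train [2 meshes; 2 ratios multiply, 2 sense flips]
mesh 1 [53T→65T]: running ratio 53/65, sense −
mesh 2 [58T→34T]: running ratio 1537/1105, sense +
ω_out/ω_in = 1537/1105

1537/1105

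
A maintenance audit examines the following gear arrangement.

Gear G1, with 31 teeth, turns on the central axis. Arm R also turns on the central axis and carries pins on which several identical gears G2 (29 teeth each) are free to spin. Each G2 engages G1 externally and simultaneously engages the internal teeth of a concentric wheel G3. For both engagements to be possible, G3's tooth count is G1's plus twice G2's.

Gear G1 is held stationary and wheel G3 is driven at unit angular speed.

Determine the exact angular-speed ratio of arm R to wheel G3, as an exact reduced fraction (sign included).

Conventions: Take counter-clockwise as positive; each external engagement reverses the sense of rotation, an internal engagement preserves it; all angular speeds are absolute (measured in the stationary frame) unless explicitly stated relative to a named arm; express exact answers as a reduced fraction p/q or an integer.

89/120

recognized (axles ride arm R): planetary set, 31/29/89 teeth
ring teeth: 31 + 2·29 = 89
31(ω_sun−ω_arm) = −89(ω_ring−ω_arm),  ω_sun = 0, ω_ring = 1
31(0−ω_arm) = −89(1−ω_arm)  ⇒  120·ω_arm = 89  ⇒  ω_arm = 89/120
ω_out/ω_in = 89/120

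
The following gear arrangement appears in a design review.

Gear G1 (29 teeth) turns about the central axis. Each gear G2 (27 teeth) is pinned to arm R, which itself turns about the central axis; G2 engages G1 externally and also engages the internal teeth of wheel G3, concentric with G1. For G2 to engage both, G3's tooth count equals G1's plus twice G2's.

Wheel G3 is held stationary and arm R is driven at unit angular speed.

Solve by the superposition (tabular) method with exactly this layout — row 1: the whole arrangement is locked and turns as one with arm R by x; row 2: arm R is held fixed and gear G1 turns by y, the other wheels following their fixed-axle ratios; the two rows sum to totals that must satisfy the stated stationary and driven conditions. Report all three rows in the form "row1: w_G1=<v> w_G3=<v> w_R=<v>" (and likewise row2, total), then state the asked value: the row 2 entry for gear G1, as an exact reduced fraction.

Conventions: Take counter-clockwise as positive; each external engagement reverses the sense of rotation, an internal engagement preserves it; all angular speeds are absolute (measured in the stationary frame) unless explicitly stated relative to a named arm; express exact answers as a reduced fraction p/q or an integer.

class = planetary set [G3 = 29+2·27 = 83; Willis about the carrier]
row 1: whole set turns with the arm by x
row 2 (arm held, sun turns y): ω_ring = −(29/83)·y, ω_arm = 0
boundary: total ω_ring = x − (29/83)·y = 0 and total ω_arm = x = 1  ⇒  y = 83/29, x = 1
row 2 ring = −(29/83)·83/29 = -1
totals (row 1 + row 2): sun 1 + 83/29 = 112/29, ring 1 + (-1) = 0, arm 1 + 0 = 1
asked cell (row2, sun) = 83/29

row1: w_G1=1 w_G3=1 w_R=1
row2: w_G1=83/29 w_G3=-1 w_R=0
total: w_G1=112/29 w_G3=0 w_R=1
asked value: 83/29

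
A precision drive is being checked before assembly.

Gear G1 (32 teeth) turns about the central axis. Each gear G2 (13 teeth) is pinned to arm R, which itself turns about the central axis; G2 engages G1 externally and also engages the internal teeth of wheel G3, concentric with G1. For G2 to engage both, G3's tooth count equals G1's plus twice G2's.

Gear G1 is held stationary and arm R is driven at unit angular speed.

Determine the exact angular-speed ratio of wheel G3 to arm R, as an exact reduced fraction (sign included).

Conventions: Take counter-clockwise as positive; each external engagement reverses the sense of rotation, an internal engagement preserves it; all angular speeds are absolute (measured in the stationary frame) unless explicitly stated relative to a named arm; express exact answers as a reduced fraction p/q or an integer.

topology: planetary set — G1 32T / G2 13T / G3 58T, arm = carrier (Willis)
ring teeth: 32 + 2·13 = 58
32(ω_sun−ω_arm) = −58(ω_ring−ω_arm),  ω_sun = 0, ω_arm = 1
ω_ring = 1 − (32/58)(0−1) = 45/29
ω_out/ω_in = 45/29

45/29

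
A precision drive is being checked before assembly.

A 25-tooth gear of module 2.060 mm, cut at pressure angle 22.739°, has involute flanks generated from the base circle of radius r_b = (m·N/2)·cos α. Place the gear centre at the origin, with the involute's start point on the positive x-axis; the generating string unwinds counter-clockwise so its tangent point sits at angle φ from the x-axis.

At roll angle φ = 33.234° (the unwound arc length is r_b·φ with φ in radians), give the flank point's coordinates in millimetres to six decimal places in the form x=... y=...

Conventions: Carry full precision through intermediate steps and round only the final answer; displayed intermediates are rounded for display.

x=27.413878 y=1.493529

class = single-mesh tooth geometry [base-circle involute, m = 2.060, 25T]
pitch radius r_p = m·N/2 = 2.060·25/2 = 25.750000
base radius r_b = r_p·cos α = 25.750000·cos 22.739° = 23.748586
roll angle φ = 33.234° = 0.58004272 rad
x = r_b·(cos φ + φ·sin φ) = 27.413878
y = r_b·(sin φ − φ·cos φ) = 1.493529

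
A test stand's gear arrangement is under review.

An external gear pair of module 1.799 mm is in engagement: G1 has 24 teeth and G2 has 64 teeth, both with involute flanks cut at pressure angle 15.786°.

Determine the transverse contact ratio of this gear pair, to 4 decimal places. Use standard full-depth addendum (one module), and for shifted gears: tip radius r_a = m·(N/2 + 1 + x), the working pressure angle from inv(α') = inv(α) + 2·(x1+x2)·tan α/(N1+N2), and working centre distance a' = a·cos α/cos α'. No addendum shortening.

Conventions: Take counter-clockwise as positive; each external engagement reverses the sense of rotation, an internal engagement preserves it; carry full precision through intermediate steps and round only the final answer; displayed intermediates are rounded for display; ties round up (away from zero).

1.9406

recognized (one external pair, fixed centres): single-mesh tooth geometry, m = 1.799, N1 = 24, N2 = 64
base radii: r_b1 = 20.773798, r_b2 = 55.396794
tip radii: r_a1 = 23.387000, r_a2 = 59.367000
no profile shift: α' = α, a' = a
action lengths: √(r_a1²−r_b1²) = 10.742490, √(r_a2²−r_b2²) = 21.345630
base pitch p_b = π·m·cos α = 5.438568
CR = (10.742490 + 21.345630 − 79.156000·sin 15.78600°)/5.438568 = 1.940606
contact ratio ≈ 1.9406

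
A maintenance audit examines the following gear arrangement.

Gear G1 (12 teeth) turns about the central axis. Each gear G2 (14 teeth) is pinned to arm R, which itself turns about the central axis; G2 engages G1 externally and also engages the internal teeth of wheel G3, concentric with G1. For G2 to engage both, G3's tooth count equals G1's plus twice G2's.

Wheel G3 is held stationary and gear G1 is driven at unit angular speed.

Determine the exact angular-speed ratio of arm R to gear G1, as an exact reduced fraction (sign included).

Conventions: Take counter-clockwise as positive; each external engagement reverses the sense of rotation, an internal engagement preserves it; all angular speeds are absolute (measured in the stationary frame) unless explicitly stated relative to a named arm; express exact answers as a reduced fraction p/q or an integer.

recognized (axles ride arm R): planetary set, 12/14/40 teeth
ring teeth: 12 + 2·14 = 40
12(ω_sun−ω_arm) = −40(ω_ring−ω_arm),  ω_ring = 0, ω_sun = 1
12(1−ω_arm) = −40(0−ω_arm)  ⇒  52·ω_arm = 12  ⇒  ω_arm = 3/13
ω_out/ω_in = 3/13

3/13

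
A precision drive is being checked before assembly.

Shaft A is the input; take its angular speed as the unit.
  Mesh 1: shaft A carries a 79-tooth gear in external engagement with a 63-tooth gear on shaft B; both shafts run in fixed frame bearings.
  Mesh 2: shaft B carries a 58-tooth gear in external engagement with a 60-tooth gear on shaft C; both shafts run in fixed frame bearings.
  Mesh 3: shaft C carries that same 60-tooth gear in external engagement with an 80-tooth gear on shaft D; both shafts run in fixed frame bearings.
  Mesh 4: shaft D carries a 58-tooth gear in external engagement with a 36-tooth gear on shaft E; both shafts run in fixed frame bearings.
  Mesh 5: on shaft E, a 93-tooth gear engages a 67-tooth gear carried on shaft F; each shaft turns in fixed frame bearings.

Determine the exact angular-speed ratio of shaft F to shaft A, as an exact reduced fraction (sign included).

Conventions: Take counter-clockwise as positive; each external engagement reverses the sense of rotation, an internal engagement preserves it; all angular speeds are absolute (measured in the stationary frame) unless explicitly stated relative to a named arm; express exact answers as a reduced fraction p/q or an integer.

class = fixed-axis compound train [5 meshes; 5 ratios multiply, 5 sense flips]
mesh 1 [79T→63T]: running ratio 79/63, sense −
mesh 2 [58T→60T]: running ratio 2291/1890, sense +
mesh 3 [60T→80T]: running ratio 2291/2520, sense −
mesh 4 [58T→36T]: running ratio 66439/45360, sense +
mesh 5 [93T→67T]: running ratio 2059609/1013040, sense −
ω_out/ω_in = -2059609/1013040

-2059609/1013040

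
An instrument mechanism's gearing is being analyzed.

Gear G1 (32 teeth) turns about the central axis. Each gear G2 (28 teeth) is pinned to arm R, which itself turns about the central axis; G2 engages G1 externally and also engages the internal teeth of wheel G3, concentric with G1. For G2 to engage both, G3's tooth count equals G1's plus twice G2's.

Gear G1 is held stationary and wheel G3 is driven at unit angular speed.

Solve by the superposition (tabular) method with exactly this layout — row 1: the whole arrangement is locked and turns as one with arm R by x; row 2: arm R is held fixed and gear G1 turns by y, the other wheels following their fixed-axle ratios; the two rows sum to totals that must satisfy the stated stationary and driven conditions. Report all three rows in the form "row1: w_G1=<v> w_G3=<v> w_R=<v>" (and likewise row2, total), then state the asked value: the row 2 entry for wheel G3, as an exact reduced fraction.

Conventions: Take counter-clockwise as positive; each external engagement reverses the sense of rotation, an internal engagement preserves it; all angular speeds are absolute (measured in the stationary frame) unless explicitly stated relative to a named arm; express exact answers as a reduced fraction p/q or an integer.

row1: w_G1=11/15 w_G3=11/15 w_R=11/15
row2: w_G1=-11/15 w_G3=4/15 w_R=0
total: w_G1=0 w_G3=1 w_R=11/15
asked value: 4/15

recognized (axles ride arm R): planetary set, 32/28/88 teeth
row 1: whole set turns with the arm by x
row 2 — arm fixed, fixed-axis ratios: sun y, ring −(32/88)·y, arm 0
boundary: total ω_sun = x + y = 0 and total ω_ring = x − (32/88)·y = 1  ⇒  y = -11/15, x = 11/15
row 2 ring = −(32/88)·(-11/15) = 4/15
totals (row 1 + row 2): sun 11/15 + (-11/15) = 0, ring 11/15 + 4/15 = 1, arm 11/15 + 0 = 11/15
asked cell (row2, ring) = 4/15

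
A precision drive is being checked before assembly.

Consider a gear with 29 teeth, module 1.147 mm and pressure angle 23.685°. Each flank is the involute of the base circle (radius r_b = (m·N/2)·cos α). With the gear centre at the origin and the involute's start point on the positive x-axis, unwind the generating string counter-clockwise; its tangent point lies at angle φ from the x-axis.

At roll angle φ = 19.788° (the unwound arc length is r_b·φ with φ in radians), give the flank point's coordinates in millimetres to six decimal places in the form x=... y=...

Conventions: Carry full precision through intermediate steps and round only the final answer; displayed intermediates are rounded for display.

topology: single-mesh involute geometry — m = 1.147, N = 29
pitch radius r_p = m·N/2 = 1.147·29/2 = 16.631500
base radius r_b = r_p·cos α = 16.631500·cos 23.685° = 15.230592
roll angle φ = 19.788° = 0.34536575 rad
x = r_b·(cos φ + φ·sin φ) = 16.112019
y = r_b·(sin φ − φ·cos φ) = 0.206654

x=16.112019 y=0.206654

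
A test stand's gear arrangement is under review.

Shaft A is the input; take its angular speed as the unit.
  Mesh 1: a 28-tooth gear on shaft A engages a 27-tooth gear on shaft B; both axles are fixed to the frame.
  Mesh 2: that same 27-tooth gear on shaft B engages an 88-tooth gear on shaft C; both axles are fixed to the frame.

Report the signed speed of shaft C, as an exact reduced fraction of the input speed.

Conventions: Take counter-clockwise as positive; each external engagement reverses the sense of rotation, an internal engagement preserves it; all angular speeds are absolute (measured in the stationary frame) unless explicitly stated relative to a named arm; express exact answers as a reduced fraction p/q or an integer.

2-mesh fixed-axis compound train (all bearings frame-fixed)
mesh 1 [28T→27T]: |ω|/ω_in = 1×28/27 = 28/27, sense flips to −
mesh 2 [27T→88T]: |ω|/ω_in = (28/27)×27/88 = 7/22, sense flips to +
signed output speed (× input speed) = 7/22

7/22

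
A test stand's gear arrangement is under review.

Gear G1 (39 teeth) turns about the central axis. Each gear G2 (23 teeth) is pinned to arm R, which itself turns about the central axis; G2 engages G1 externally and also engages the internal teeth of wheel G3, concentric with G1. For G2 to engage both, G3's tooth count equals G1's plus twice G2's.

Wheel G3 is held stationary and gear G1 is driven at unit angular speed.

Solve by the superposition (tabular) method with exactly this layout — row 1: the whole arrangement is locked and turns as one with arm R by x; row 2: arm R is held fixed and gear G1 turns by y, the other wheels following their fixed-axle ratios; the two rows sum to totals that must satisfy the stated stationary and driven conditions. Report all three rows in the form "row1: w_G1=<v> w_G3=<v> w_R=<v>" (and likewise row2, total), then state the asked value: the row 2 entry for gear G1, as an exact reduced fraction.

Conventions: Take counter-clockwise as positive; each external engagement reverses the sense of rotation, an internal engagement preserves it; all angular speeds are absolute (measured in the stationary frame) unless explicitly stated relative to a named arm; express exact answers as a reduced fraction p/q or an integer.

planetary set (39T centre, 23T on arm, 85T internal) — Willis relation
row 1 — lock + rotate with arm: ω_sun = ω_ring = ω_arm = x
row 2: sun turns y, ring = −(39/85)·y, arm 0
boundary: total ω_ring = x − (39/85)·y = 0 and total ω_sun = x + y = 1  ⇒  y = 85/124, x = 39/124
row 2 ring = −(39/85)·85/124 = -39/124
totals (row 1 + row 2): sun 39/124 + 85/124 = 1, ring 39/124 + (-39/124) = 0, arm 39/124 + 0 = 39/124
asked cell (row2, sun) = 85/124

row1: w_G1=39/124 w_G3=39/124 w_R=39/124
row2: w_G1=85/124 w_G3=-39/124 w_R=0
total: w_G1=1 w_G3=0 w_R=39/124
asked value: 85/124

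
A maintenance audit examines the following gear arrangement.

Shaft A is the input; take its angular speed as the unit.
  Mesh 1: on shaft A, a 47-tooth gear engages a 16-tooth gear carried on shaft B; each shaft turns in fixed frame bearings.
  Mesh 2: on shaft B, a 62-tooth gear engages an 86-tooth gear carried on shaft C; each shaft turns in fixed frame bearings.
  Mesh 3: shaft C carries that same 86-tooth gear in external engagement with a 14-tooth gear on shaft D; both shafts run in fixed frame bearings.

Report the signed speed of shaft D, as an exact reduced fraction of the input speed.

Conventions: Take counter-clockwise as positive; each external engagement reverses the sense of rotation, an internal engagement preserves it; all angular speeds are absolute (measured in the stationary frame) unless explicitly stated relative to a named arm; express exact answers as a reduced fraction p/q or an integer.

-1457/112

3-mesh fixed-axis compound train (all bearings frame-fixed)
mesh 1 [47T→16T]: |ω|/ω_in = 1×47/16 = 47/16, sense flips to −
mesh 2 [62T→86T]: |ω|/ω_in = (47/16)×62/86 = 1457/688, sense flips to +
mesh 3 [86T→14T]: |ω|/ω_in = (1457/688)×86/14 = 1457/112, sense flips to −
signed output speed (× input speed) = -1457/112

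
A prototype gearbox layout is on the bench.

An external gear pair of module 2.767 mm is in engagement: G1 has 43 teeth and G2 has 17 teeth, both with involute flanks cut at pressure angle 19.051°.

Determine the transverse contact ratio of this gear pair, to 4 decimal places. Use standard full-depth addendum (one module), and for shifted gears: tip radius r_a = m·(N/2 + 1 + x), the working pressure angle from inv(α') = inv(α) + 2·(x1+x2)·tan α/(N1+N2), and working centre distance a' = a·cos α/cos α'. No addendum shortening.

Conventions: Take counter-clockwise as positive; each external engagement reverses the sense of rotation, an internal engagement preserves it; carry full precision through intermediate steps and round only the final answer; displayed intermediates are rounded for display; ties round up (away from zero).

1.6614

recognized (one external pair, fixed centres): single-mesh tooth geometry, m = 2.767, N1 = 43, N2 = 17
base radii: r_b1 = 56.232111, r_b2 = 22.231300
tip radii: r_a1 = 62.257500, r_a2 = 26.286500
no profile shift: α' = α, a' = a
action lengths: √(r_a1²−r_b1²) = 26.719769, √(r_a2²−r_b2²) = 14.026739
base pitch p_b = π·m·cos α = 8.216669
CR = (26.719769 + 14.026739 − 83.010000·sin 19.05100°)/8.216669 = 1.661408
contact ratio ≈ 1.6614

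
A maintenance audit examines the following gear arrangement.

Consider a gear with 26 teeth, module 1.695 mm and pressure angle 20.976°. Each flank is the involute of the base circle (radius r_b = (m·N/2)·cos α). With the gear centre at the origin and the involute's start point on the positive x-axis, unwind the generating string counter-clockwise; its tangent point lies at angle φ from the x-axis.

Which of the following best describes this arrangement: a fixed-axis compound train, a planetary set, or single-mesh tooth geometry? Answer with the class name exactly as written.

class = single-mesh tooth geometry [base-circle involute, m = 1.695, 26T]
classification: single-mesh tooth geometry

single-mesh tooth geometry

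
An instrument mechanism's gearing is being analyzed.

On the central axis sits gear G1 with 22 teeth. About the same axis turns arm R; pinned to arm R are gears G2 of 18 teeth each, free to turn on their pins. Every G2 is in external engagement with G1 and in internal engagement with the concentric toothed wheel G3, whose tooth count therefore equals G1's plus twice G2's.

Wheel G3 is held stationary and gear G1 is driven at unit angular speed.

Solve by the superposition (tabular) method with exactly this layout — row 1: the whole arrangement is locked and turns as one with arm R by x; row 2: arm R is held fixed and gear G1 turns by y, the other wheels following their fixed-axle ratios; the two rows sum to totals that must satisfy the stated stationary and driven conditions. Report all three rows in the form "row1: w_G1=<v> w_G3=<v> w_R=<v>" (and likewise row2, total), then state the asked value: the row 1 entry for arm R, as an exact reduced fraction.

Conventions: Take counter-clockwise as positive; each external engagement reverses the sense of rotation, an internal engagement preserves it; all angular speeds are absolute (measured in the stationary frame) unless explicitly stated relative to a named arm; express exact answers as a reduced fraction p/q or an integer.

row1: w_G1=11/40 w_G3=11/40 w_R=11/40
row2: w_G1=29/40 w_G3=-11/40 w_R=0
total: w_G1=1 w_G3=0 w_R=11/40
asked value: 11/40

recognized (axles ride arm R): planetary set, 22/18/58 teeth
row 1: whole set turns with the arm by x
row 2: sun turns y, ring = −(22/58)·y, arm 0
boundary: total ω_ring = x − (22/58)·y = 0 and total ω_sun = x + y = 1  ⇒  y = 29/40, x = 11/40
row 2 ring = −(22/58)·29/40 = -11/40
totals (row 1 + row 2): sun 11/40 + 29/40 = 1, ring 11/40 + (-11/40) = 0, arm 11/40 + 0 = 11/40
asked cell (row1, arm) = 11/40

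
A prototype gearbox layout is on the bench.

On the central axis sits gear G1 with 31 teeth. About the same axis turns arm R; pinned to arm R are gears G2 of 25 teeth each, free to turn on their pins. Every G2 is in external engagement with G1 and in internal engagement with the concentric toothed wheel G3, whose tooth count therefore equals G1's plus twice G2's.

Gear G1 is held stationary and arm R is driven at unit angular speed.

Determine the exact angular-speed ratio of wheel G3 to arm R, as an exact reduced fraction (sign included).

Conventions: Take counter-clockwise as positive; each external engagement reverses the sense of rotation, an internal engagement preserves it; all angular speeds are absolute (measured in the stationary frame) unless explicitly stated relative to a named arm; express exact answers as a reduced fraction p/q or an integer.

topology: planetary set — G1 31T / G2 25T / G3 81T, arm = carrier (Willis)
ring teeth: 31 + 2·25 = 81
31(ω_sun−ω_arm) = −81(ω_ring−ω_arm),  ω_sun = 0, ω_arm = 1
ω_ring = 1 − (31/81)(0−1) = 112/81
ω_out/ω_in = 112/81

112/81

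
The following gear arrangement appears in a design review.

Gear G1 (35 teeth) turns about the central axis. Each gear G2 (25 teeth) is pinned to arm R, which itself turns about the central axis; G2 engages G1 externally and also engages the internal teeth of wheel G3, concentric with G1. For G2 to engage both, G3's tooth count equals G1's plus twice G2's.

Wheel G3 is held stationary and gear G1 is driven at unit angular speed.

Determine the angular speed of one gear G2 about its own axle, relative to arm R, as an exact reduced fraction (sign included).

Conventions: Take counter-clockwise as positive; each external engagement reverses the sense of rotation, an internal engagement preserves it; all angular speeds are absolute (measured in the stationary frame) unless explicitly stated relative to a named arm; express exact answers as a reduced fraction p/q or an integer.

-119/120

class = planetary set [G3 = 35+2·25 = 85; Willis about the carrier]
ring teeth: 35 + 2·25 = 85
35(ω_sun−ω_arm) = −85(ω_ring−ω_arm),  ω_ring = 0, ω_sun = 1
35(1−ω_arm) = −85(0−ω_arm)  ⇒  120·ω_arm = 35  ⇒  ω_arm = 7/24
sun–planet mesh: 35·(1−7/24) = −25·(ω_p−ω_arm)  ⇒  ω_p−ω_arm = -119/120
exact speed ratio = -119/120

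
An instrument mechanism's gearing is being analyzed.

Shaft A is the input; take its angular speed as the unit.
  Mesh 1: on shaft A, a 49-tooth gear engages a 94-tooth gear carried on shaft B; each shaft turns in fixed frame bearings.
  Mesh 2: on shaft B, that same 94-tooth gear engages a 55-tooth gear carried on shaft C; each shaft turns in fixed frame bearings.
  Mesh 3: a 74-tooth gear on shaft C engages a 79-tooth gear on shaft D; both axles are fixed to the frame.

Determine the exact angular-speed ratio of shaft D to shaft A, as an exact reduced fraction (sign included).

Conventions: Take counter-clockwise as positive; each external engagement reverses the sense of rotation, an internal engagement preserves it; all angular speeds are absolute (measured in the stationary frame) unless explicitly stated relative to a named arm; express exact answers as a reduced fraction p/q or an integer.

-3626/4345

class = fixed-axis compound train [3 meshes; 3 ratios multiply, 3 sense flips]
mesh 1 [49T→94T]: running ratio 49/94, sense −
mesh 2 [94T→55T]: running ratio 49/55, sense +
mesh 3 [74T→79T]: running ratio 3626/4345, sense −
ω_out/ω_in = -3626/4345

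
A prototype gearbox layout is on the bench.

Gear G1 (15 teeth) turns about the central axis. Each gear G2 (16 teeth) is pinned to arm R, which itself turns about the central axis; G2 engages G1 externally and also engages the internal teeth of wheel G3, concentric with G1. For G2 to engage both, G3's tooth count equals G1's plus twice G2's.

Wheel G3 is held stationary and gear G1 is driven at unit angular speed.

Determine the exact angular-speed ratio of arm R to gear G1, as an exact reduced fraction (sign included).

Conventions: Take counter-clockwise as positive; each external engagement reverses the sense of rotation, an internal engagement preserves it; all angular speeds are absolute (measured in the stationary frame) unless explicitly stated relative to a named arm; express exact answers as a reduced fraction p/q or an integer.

planetary set (15T centre, 16T on arm, 47T internal) — Willis relation
ring teeth: 15 + 2·16 = 47
15(ω_sun−ω_arm) = −47(ω_ring−ω_arm),  ω_ring = 0, ω_sun = 1
15(1−ω_arm) = −47(0−ω_arm)  ⇒  62·ω_arm = 15  ⇒  ω_arm = 15/62
ω_out/ω_in = 15/62

15/62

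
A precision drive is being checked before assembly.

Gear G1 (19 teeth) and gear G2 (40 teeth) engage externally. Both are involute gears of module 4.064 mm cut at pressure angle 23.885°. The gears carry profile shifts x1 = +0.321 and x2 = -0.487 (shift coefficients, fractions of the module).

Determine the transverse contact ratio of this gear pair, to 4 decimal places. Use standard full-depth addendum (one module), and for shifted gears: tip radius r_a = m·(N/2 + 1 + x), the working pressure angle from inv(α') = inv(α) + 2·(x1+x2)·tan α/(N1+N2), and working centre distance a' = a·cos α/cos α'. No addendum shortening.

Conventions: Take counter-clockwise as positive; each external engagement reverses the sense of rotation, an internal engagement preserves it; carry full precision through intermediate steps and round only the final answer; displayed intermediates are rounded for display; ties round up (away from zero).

1.4704

recognized (one external pair, fixed centres): single-mesh tooth geometry, m = 4.064, N1 = 19, N2 = 40
base radii: r_b1 = 35.301610, r_b2 = 74.319180
tip radii: r_a1 = 43.976544, r_a2 = 83.364832
inv(α') = inv(23.885°) + 2·(+0.321-0.487)·tan α/(19+40) = 0.02346211  ⇒  α' = 23.13051°
a' = a·cos α / cos α' = 119.8880·cos 23.885°/cos 23.13051° = 119.203246
action lengths: √(r_a1²−r_b1²) = 26.224659, √(r_a2²−r_b2²) = 37.767111
base pitch p_b = π·m·cos α = 11.674029
CR = (26.224659 + 37.767111 − 119.203246·sin 23.13051°)/11.674029 = 1.470404
contact ratio ≈ 1.4704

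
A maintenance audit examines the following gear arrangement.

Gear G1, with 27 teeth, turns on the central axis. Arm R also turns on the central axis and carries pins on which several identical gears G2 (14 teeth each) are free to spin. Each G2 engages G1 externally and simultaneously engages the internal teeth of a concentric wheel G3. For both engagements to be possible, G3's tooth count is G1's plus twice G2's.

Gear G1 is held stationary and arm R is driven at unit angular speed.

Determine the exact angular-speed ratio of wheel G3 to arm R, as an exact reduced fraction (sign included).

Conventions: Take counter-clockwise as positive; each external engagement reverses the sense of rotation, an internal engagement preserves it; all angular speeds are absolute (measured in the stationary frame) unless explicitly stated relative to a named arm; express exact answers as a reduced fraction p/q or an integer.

class = planetary set [G3 = 27+2·14 = 55; Willis about the carrier]
ring teeth: 27 + 2·14 = 55
27(ω_sun−ω_arm) = −55(ω_ring−ω_arm),  ω_sun = 0, ω_arm = 1
ω_ring = 1 − (27/55)(0−1) = 82/55
ω_out/ω_in = 82/55

82/55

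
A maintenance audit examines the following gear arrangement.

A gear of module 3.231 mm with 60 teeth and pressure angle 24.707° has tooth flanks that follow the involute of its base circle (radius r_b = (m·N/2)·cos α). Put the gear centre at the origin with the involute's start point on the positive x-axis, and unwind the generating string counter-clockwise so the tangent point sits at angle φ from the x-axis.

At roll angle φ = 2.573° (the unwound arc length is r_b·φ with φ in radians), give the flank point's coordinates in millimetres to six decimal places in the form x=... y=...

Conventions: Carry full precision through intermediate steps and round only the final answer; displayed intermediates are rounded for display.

x=88.145494 y=0.002658

recognized (one wheel, involute flank): single-mesh tooth geometry, m = 3.231, N = 60
pitch radius r_p = m·N/2 = 3.231·60/2 = 96.930000
base radius r_b = r_p·cos α = 96.930000·cos 24.707° = 88.056749
roll angle φ = 2.573° = 0.04490732 rad
x = r_b·(cos φ + φ·sin φ) = 88.145494
y = r_b·(sin φ − φ·cos φ) = 0.002658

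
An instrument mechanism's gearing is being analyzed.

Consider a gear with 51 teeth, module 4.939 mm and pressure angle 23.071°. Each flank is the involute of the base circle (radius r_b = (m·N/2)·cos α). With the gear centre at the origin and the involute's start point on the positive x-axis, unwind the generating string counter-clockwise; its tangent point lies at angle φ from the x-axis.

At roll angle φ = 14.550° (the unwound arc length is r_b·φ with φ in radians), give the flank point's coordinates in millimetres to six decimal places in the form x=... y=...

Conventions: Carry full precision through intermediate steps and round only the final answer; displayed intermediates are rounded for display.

x=119.547609 y=0.628453

class = single-mesh tooth geometry [base-circle involute, m = 4.939, 51T]
pitch radius r_p = m·N/2 = 4.939·51/2 = 125.944500
base radius r_b = r_p·cos α = 125.944500·cos 23.071° = 115.871454
roll angle φ = 14.550° = 0.25394541 rad
x = r_b·(cos φ + φ·sin φ) = 119.547609
y = r_b·(sin φ − φ·cos φ) = 0.628453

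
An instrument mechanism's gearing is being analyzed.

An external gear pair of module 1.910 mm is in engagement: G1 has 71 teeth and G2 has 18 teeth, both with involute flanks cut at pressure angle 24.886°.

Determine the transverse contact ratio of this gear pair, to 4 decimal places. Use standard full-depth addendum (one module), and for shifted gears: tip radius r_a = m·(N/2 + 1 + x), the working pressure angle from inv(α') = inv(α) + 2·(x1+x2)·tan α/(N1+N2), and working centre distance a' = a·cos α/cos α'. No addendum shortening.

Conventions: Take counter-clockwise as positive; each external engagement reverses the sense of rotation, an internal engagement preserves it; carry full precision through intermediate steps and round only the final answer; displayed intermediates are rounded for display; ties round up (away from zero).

single-mesh involute tooth geometry (71T engaging 18T at module 1.910)
base radii: r_b1 = 61.509093, r_b2 = 15.593855
tip radii: r_a1 = 69.715000, r_a2 = 19.100000
no profile shift: α' = α, a' = a
action lengths: √(r_a1²−r_b1²) = 32.814824, √(r_a2²−r_b2²) = 11.029130
base pitch p_b = π·m·cos α = 5.443282
CR = (32.814824 + 11.029130 − 84.995000·sin 24.88600°)/5.443282 = 1.483820
contact ratio ≈ 1.4838

1.4838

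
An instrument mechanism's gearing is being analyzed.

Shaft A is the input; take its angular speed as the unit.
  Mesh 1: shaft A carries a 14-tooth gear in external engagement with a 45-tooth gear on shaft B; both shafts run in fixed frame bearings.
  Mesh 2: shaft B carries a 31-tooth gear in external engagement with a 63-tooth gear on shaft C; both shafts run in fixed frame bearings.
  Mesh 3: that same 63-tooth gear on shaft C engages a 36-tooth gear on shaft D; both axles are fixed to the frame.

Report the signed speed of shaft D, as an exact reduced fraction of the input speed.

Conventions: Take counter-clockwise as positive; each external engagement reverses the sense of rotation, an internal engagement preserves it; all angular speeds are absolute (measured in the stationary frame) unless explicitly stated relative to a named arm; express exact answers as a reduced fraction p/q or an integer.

3-mesh fixed-axis compound train (all bearings frame-fixed)
mesh 1 [14T→45T]: |ω|/ω_in = 1×14/45 = 14/45, sense flips to −
mesh 2 [31T→63T]: |ω|/ω_in = (14/45)×31/63 = 62/405, sense flips to +
mesh 3 [63T→36T]: |ω|/ω_in = (62/405)×63/36 = 217/810, sense flips to −
signed output speed (× input speed) = -217/810

-217/810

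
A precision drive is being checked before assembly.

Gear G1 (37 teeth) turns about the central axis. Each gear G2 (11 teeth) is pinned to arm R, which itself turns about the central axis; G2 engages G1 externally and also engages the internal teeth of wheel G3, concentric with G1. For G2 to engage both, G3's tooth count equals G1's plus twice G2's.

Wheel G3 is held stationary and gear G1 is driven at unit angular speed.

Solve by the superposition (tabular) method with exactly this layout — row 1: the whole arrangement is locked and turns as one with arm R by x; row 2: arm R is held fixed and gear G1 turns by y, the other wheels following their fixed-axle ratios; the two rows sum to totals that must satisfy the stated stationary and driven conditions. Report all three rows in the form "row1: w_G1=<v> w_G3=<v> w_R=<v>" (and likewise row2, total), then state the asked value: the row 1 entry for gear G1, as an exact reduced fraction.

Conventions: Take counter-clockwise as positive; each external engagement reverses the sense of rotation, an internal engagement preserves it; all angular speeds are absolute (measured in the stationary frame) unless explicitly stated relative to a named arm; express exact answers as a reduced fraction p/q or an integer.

topology: planetary set — G1 37T / G2 11T / G3 59T, arm = carrier (Willis)
row 1 (train locked, turned with arm): all members turn x
superposition row 2 [arm held]: sun y, ring −(37/59)·y, arm 0
boundary: total ω_ring = x − (37/59)·y = 0 and total ω_sun = x + y = 1  ⇒  y = 59/96, x = 37/96
row 2 ring = −(37/59)·59/96 = -37/96
totals (row 1 + row 2): sun 37/96 + 59/96 = 1, ring 37/96 + (-37/96) = 0, arm 37/96 + 0 = 37/96
asked cell (row1, sun) = 37/96

row1: w_G1=37/96 w_G3=37/96 w_R=37/96
row2: w_G1=59/96 w_G3=-37/96 w_R=0
total: w_G1=1 w_G3=0 w_R=37/96
asked value: 37/96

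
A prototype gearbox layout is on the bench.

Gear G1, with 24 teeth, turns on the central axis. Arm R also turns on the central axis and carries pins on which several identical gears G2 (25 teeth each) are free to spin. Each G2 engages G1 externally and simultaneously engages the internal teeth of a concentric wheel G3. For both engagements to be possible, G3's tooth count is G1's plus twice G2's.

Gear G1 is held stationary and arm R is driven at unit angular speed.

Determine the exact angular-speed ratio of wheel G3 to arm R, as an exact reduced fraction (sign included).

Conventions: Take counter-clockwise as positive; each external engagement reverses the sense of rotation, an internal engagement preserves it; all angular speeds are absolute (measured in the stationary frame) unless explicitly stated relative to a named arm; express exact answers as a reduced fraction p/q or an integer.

recognized (axles ride arm R): planetary set, 24/25/74 teeth
ring teeth: 24 + 2·25 = 74
24(ω_sun−ω_arm) = −74(ω_ring−ω_arm),  ω_sun = 0, ω_arm = 1
ω_ring = 1 − (24/74)(0−1) = 49/37
ω_out/ω_in = 49/37

49/37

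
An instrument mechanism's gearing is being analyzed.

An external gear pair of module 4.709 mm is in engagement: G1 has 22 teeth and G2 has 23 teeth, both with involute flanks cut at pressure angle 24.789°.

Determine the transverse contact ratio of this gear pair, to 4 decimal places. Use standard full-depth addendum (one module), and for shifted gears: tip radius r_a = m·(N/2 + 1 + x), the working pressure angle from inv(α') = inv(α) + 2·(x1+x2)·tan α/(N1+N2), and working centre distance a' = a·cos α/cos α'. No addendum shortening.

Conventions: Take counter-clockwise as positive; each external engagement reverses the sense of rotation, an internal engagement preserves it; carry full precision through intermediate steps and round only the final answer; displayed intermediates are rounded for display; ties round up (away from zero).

topology: single-mesh involute geometry — m = 4.709, 22T/23T pair
base radii: r_b1 = 47.026136, r_b2 = 49.163688
tip radii: r_a1 = 56.508000, r_a2 = 58.862500
no profile shift: α' = α, a' = a
action lengths: √(r_a1²−r_b1²) = 31.332038, √(r_a2²−r_b2²) = 32.368592
base pitch p_b = π·m·cos α = 13.430633
CR = (31.332038 + 32.368592 − 105.952500·sin 24.78900°)/13.430633 = 1.435308
contact ratio ≈ 1.4353

1.4353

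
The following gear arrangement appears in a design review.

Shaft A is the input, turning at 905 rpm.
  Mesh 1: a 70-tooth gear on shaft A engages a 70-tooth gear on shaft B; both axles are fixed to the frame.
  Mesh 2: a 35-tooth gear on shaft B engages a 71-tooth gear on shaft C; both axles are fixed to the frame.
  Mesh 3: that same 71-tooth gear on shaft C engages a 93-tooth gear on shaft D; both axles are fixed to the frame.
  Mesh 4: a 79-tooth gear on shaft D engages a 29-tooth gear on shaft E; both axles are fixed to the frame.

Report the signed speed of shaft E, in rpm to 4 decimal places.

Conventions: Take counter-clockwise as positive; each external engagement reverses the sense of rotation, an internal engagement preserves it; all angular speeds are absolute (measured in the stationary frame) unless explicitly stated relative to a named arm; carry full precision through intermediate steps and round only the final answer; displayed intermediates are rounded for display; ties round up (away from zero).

+927.8179 rpm

recognized (5 fixed axles, 4 meshes): fixed-axis compound train
mesh 1 [70T→70T]: ω = 905.0000×70/70 = 905.0000 rpm, sense flips to −
mesh 2 [35T→71T]: ω = 905.0000×35/71 = 446.1268 rpm, sense flips to +
mesh 3 [71T→93T]: ω = 446.1268×71/93 = 340.5914 rpm, sense flips to −
mesh 4 [79T→29T]: ω = 340.5914×79/29 = 927.8179 rpm, sense flips to +
signed output speed = +927.8179 rpm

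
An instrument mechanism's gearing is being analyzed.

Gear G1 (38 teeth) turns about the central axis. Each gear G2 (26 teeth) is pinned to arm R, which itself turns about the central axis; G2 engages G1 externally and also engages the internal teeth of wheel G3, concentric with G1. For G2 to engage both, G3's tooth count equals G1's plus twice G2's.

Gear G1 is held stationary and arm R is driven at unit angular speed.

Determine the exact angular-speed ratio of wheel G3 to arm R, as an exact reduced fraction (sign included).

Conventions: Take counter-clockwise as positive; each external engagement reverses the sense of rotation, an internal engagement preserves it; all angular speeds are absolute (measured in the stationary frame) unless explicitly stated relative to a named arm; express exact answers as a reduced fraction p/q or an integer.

topology: planetary set — G1 38T / G2 26T / G3 90T, arm = carrier (Willis)
ring teeth: 38 + 2·26 = 90
38(ω_sun−ω_arm) = −90(ω_ring−ω_arm),  ω_sun = 0, ω_arm = 1
ω_ring = 1 − (38/90)(0−1) = 64/45
ω_out/ω_in = 64/45

64/45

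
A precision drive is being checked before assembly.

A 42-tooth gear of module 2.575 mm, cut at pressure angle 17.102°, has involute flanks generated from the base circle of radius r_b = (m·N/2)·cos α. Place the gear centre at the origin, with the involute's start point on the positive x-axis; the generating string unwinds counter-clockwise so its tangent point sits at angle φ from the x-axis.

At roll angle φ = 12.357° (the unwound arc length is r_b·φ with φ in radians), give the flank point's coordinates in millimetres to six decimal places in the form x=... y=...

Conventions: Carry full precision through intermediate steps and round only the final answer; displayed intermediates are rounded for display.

x=52.872017 y=0.172022

recognized (one wheel, involute flank): single-mesh tooth geometry, m = 2.575, N = 42
pitch radius r_p = m·N/2 = 2.575·42/2 = 54.075000
base radius r_b = r_p·cos α = 54.075000·cos 17.102° = 51.683952
roll angle φ = 12.357° = 0.21567034 rad
x = r_b·(cos φ + φ·sin φ) = 52.872017
y = r_b·(sin φ − φ·cos φ) = 0.172022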